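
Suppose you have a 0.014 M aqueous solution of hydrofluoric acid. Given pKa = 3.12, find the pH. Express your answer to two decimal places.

HF ⇌ F- + H+
Ka = 10^(−3.12) = 7.59 × 10^-4
Let x = [H+] at equilibrium. Ka = x²/(0.014 − x).
The 5% rule fails; solving x² + Ka·x − Ka·C₀ = 0 exactly:
x = [−0.000759 + √(0.000759² + 4.25e-05)]/2 = 2.90 × 10^-3 M
pH = −log[H+] = −log(2.90 × 10^-3) = 2.54

pH = 2.54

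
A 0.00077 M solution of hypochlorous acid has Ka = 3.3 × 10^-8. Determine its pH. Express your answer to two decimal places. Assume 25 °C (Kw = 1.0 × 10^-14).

pH = 5.30

HOCl ⇌ OCl- + H+
Ka = [H+]²/(0.00077 − [H+]) = 3.3 × 10^-8
Assume [H+] ≪ 0.00077: [H+] ≈ √(3.3 × 10^-8 × 0.00077) = 5.04 × 10^-6 M
pH = −log[H+] = −log(5.04 × 10^-6) = 5.30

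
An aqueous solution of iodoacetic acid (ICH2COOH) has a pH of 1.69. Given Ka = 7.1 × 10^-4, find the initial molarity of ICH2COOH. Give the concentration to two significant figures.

C₀ = 6.1 × 10^-1 M

[H+] = 10^(-1.69) = 2.04 × 10^-2 M = x
Ka = x²/(C₀ − x) ⇒ C₀ = x + x²/Ka
C₀ = 2.04 × 10^-2 + (2.04 × 10^-2)²/(7.1 × 10^-4) = 6.07 × 10^-1 M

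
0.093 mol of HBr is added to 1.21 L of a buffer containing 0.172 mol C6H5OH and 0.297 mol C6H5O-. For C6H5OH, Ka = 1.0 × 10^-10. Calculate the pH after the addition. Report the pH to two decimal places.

pH = 9.89

Added H+ converts C6H5O- to C6H5OH: C6H5OH → 0.265 mol, C6H5O- → 0.204 mol.
pKa = −log(1.0 × 10^-10) = 10.000
Henderson–Hasselbalch with mole ratio 0.204/0.265: pH = 10.000 + (-0.114)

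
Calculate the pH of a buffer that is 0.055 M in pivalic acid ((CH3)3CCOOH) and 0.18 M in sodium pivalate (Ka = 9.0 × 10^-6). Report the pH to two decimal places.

pH = 5.56

pKa = −log(9.0 × 10^-6) = 5.046
pH = pKa + log([A⁻]/[HA]) = 5.046 + log(0.18/0.055)
pH = 5.046 + (+0.515) = 5.56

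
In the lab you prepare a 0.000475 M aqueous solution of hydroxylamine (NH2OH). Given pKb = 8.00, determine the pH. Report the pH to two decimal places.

NH2OH + H2O ⇌ NH3OH+ + OH-
Kb = 10^(−8.00) = 1.00 × 10^-8
From the ICE table, Kb = [OH-]²/(0.000475 − [OH-]) = 1.00 × 10^-8.
Assume [OH-] ≪ 0.000475: [OH-] ≈ √(1.00 × 10^-8 × 0.000475) = 2.18 × 10^-6 M
([OH-]/C₀ = 0.46% < 5%, so the approximation holds.)
pOH = 5.66, so pH = 14.00 − pOH = 8.34

pH = 8.34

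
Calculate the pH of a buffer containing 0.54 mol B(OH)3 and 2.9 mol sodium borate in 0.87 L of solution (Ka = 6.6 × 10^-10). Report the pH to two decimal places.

pKa = −log(6.6 × 10^-10) = 9.180
Henderson–Hasselbalch: pH = pKa + log([B(OH)4-]/[B(OH)3]) = 9.180 + log(2.9/0.54)
pH = 9.180 + (+0.730) = 9.91

pH = 9.91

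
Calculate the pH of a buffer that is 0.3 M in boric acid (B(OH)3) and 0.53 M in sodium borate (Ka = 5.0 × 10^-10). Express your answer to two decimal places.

pKa = −log(5.0 × 10^-10) = 9.301
Using pH = pKa + log([base]/[acid]) with [base]/[acid] = 0.53/0.3:
pH = 9.301 + (+0.247) = 9.55

pH = 9.55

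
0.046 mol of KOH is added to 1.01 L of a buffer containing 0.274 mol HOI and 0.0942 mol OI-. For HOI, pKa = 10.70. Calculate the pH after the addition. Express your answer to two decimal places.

After neutralization: n(HOI) = 0.228 mol, n(OI-) = 0.14 mol.
pH = pKa + log(n_OI-/n_HOI) = 10.70 + log(0.14/0.228) = 10.70 + (-0.212)

pH = 10.49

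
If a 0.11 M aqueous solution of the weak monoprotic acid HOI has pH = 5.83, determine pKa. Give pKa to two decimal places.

pKa = 10.70

[H+] = 10^(-5.83) = 1.48 × 10^-6 M
At equilibrium [HA] = 0.11 − 1.48 × 10^-6 = 1.10 × 10^-1 M
Ka = [H+][A-]/[HA] = (1.48 × 10^-6)² / 1.10 × 10^-1 = 1.99 × 10^-11
pKa = -log(1.99 × 10^-11) = 10.70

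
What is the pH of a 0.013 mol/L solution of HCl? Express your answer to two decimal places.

HCl is a strong acid and dissociates completely, so [H+] = 0.013 M.
pH = -log(0.013) = 1.89

pH = 1.89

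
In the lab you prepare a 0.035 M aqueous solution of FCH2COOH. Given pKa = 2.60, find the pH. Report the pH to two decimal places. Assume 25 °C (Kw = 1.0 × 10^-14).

pH = 2.09

FCH2COOH ⇌ FCH2COO- + H+
Ka = 10^(−2.60) = 2.51 × 10^-3
Ka = [H+]²/(0.035 − [H+]) = 2.51 × 10^-3
[H+] is not negligible relative to C₀; solve [H+]² + 0.00251·[H+] − 8.79e-05 = 0.
[H+] = (−Ka + √(Ka² + 4·Ka·C₀))/2 = 8.20 × 10^-3 M
pH = −log[H+] = −log(8.20 × 10^-3) = 2.09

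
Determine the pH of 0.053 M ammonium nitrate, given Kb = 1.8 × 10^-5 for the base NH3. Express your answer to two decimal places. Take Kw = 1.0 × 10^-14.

pH = 5.27

NH4+ is the conjugate acid of the weak base NH3.
Ka = Kw/Kb = 1.0×10^-14 / 1.8 × 10^-5 = 5.56 × 10^-10
Ka = [H+]²/(0.053 − [H+]) = 5.56 × 10^-10
Since Ka ≪ C₀, [H+] ≈ √(Ka·C₀) = 5.43 × 10^-6 M.
Check: 0.01% ionized — well under 5%, approximation valid.
pH = −log(5.43 × 10^-6) = 5.27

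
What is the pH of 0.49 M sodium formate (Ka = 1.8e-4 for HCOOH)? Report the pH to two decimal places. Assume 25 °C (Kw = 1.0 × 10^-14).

HCOO- is the conjugate base of the weak acid HCOOH.
Kb = Kw/Ka = 1.0×10^-14 / 1.8 × 10^-4 = 5.56 × 10^-11
From the ICE table, Kb = [OH-]²/(0.49 − [OH-]) = 5.56 × 10^-11.
Neglecting [OH-] in the denominator: [OH-] = √(5.56 × 10^-11 × 0.49) = 5.22 × 10^-6 M
pOH = −log(5.22 × 10^-6) = 5.28; pH = 14.00 − 5.28 = 8.72

pH = 8.72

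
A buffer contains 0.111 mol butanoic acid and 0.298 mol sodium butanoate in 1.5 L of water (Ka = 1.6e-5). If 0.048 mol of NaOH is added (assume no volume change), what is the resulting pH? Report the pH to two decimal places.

pH = 5.54

OH- converts CH3(CH2)2COOH to CH3(CH2)2COO-: CH3(CH2)2COOH → 0.063 mol, CH3(CH2)2COO- → 0.346 mol.
pKa = −log(1.6 × 10^-5) = 4.796
pH = pKa + log(n_CH3(CH2)2COO-/n_CH3(CH2)2COOH) = 4.796 + log(0.346/0.063) = 4.796 + (+0.740)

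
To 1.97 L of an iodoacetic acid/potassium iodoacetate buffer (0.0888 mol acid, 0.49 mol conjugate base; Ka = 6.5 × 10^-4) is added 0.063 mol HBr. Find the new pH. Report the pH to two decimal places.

After neutralization: n(ICH2COOH) = 0.152 mol, n(ICH2COO-) = 0.427 mol.
pKa = −log(6.5 × 10^-4) = 3.187
pH = pKa + log([A⁻]/[HA]) = 3.187 + log(0.427/0.152) = 3.187 +0.449

pH = 3.64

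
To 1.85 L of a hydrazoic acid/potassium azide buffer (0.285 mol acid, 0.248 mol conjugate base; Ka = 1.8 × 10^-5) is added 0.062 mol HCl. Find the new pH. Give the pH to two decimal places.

pH = 4.47

After neutralization: n(HN3) = 0.347 mol, n(N3-) = 0.186 mol.
pKa = −log(1.8 × 10^-5) = 4.745
pH = pKa + log([A⁻]/[HA]) = 4.745 + log(0.186/0.347) = 4.745 -0.271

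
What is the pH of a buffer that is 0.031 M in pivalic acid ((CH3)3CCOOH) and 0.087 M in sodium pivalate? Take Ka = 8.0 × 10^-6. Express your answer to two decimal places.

pKa = −log(8.0 × 10^-6) = 5.097
Henderson–Hasselbalch: pH = pKa + log([(CH3)3CCOO-]/[(CH3)3CCOOH]) = 5.097 + log(0.087/0.031)
pH = 5.097 + (+0.448) = 5.55

pH = 5.55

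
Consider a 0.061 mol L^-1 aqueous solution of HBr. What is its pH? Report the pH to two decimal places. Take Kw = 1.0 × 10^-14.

HBr is a strong acid and dissociates completely, so [H+] = 0.061 M.
pH = -log(0.061) = 1.21

pH = 1.21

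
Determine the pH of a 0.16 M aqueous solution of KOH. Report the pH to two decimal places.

KOH is a strong base; [OH-] = 0.16 M.
pOH = -log(0.16) = 0.80
pH = 14.00 - 0.80 = 13.20

pH = 13.20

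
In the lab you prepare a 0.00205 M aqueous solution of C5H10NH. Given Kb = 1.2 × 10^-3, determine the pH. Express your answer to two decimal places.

pH = 11.03

C5H10NH + H2O ⇌ C5H10NH2+ + OH-
Let x = [OH-] at equilibrium. Kb = x²/(0.00205 − x).
x is not negligible relative to C₀; solve x² + 0.0012·x − 2.46e-06 = 0.
x = (−Kb + √(Kb² + 4·Kb·C₀))/2 = 1.08 × 10^-3 M
pOH = 2.97, so pH = 14.00 − pOH = 11.03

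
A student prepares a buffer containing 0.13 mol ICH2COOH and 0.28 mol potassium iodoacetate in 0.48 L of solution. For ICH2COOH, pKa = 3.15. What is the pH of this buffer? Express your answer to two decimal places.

pH = 3.48

Using pH = pKa + log([base]/[acid]) with [base]/[acid] = 0.28/0.13:
pH = 3.15 + (+0.333) = 3.48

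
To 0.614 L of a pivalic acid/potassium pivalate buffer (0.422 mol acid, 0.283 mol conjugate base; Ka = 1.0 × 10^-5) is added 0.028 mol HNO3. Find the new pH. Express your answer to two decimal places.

Added H+ converts (CH3)3CCOO- to (CH3)3CCOOH: (CH3)3CCOOH → 0.45 mol, (CH3)3CCOO- → 0.255 mol.
pKa = −log(1.0 × 10^-5) = 5.000
Henderson–Hasselbalch with mole ratio 0.255/0.45: pH = 5.000 + (-0.247)

pH = 4.75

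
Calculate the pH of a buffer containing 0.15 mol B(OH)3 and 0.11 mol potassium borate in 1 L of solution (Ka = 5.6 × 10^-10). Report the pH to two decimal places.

pKa = −log(5.6 × 10^-10) = 9.252
Using pH = pKa + log([base]/[acid]) with [base]/[acid] = 0.11/0.15:
pH = 9.252 + (-0.135) = 9.12

pH = 9.12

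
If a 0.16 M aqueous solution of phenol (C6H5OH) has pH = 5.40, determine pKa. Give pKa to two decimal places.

[H+] = 10^(-5.40) = 3.98 × 10^-6 M
At equilibrium [HA] = 0.16 − 3.98 × 10^-6 = 1.60 × 10^-1 M
Ka = [H+][A-]/[HA] = (3.98 × 10^-6)² / 1.60 × 10^-1 = 9.90 × 10^-11
pKa = -log(9.90 × 10^-11) = 10.00

pKa = 10.00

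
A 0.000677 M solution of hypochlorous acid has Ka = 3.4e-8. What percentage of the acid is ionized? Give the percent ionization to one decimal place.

HOCl ⇌ OCl- + H+; let x = [H+] at equilibrium.
x ≈ √(Ka·C₀) = √(3.4 × 10^-8 × 0.000677) = 4.80 × 10^-6 M
Fraction ionized = 4.80 × 10^-6 / 0.000677 = 0.0071 → 0.7%

0.7%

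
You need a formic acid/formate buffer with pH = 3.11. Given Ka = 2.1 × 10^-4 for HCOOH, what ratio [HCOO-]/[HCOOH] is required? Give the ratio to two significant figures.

pKa = -log(2.1 × 10^-4) = 3.678
pH = pKa + log(r) ⇒ log(r) = 3.11 − 3.678 = -0.568
r = [HCOO-]/[HCOOH] = 10^(-0.568) = 0.27

ratio = 0.27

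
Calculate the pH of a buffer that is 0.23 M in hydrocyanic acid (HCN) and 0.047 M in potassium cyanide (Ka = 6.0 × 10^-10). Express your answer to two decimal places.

pH = 8.53

pKa = −log(6.0 × 10^-10) = 9.222
pH = pKa + log([A⁻]/[HA]) = 9.222 + log(0.047/0.23)
pH = 9.222 + (-0.690) = 8.53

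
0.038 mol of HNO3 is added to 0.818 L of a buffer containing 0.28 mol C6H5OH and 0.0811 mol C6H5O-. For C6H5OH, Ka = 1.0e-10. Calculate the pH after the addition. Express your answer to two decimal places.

Added H+ converts C6H5O- to C6H5OH: C6H5OH → 0.318 mol, C6H5O- → 0.0431 mol.
pKa = −log(1.0 × 10^-10) = 10.000
pH = pKa + log([A⁻]/[HA]) = 10.000 + log(0.0431/0.318) = 10.000 -0.868

pH = 9.13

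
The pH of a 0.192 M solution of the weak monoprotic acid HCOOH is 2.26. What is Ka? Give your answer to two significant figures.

Ka = 1.6 × 10^-4

[H+] = 10^(-2.26) = 5.50 × 10^-3 M
At equilibrium [HA] = 0.192 − 5.50 × 10^-3 = 1.86 × 10^-1 M
Ka = [H+][A-]/[HA] = (5.50 × 10^-3)² / 1.86 × 10^-1 = 1.6 × 10^-4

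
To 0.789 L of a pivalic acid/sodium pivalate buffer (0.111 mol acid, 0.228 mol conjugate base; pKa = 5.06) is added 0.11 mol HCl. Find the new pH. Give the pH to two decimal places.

pH = 4.79

After neutralization: n((CH3)3CCOOH) = 0.221 mol, n((CH3)3CCOO-) = 0.118 mol.
pH = pKa + log(n_(CH3)3CCOO-/n_(CH3)3CCOOH) = 5.06 + log(0.118/0.221) = 5.06 + (-0.273)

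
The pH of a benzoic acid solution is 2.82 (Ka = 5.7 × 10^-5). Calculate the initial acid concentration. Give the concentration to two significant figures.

[H+] = 10^(-2.82) = 1.51 × 10^-3 M = x
Ka = x²/(C₀ − x) ⇒ C₀ = x + x²/Ka
C₀ = 1.51 × 10^-3 + (1.51 × 10^-3)²/(5.7 × 10^-5) = 4.15 × 10^-2 M

C₀ = 4.2 × 10^-2 M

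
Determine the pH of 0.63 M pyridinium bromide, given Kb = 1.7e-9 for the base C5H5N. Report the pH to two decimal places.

C5H5NH+ is the conjugate acid of the weak base C5H5N.
Ka = Kw/Kb = 1.0×10^-14 / 1.7 × 10^-9 = 5.88 × 10^-6
Ka = [H+]²/(0.63 − [H+]) = 5.88 × 10^-6
Neglecting [H+] in the denominator: [H+] = √(5.88 × 10^-6 × 0.63) = 1.92 × 10^-3 M
pH = −log[H+] = −log(1.92 × 10^-3) = 2.72

pH = 2.72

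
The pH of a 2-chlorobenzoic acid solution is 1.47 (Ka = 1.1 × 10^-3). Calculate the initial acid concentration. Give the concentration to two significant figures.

C₀ = 1.1 M

[H+] = 10^(-1.47) = 3.39 × 10^-2 M = x
Ka = x²/(C₀ − x) ⇒ C₀ = x + x²/Ka
C₀ = 3.39 × 10^-2 + (3.39 × 10^-2)²/(1.1 × 10^-3) = 1.08 M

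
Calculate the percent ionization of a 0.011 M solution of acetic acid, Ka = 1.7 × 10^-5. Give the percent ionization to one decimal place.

3.9%

CH3COOH ⇌ CH3COO- + H+; let x = [H+] at equilibrium.
x ≈ √(Ka·C₀) = √(1.7 × 10^-5 × 0.011) = 4.32 × 10^-4 M
% ionization = x/C₀ × 100% = 4.32 × 10^-4/0.011 × 100% = 3.9%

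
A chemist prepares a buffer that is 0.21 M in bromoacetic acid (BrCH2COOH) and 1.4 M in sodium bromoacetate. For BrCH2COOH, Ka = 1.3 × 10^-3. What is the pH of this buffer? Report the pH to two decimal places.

pH = 3.71

pKa = −log(1.3 × 10^-3) = 2.886
pH = pKa + log([A⁻]/[HA]) = 2.886 + log(1.4/0.21)
pH = 2.886 + (+0.824) = 3.71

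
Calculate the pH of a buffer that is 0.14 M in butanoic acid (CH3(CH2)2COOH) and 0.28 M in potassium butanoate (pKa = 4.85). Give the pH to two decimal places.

pH = 5.15

Henderson–Hasselbalch: pH = pKa + log([CH3(CH2)2COO-]/[CH3(CH2)2COOH]) = 4.85 + log(0.28/0.14)
pH = 4.85 + (+0.301) = 5.15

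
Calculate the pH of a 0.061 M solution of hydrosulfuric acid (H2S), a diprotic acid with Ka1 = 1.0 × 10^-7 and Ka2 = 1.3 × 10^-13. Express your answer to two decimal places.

Ka1 ≫ Ka2, so treat the first dissociation as the only significant source of H+.
Ka1 = x²/(0.061 − x) = 1.0 × 10^-7
x ≈ √(1.0 × 10^-7 × 0.061) = 7.81 × 10^-5 M
pH = −log(7.81 × 10^-5) = 4.11

pH = 4.11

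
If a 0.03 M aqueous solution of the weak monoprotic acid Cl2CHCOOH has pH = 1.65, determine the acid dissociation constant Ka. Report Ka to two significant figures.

[H+] = 10^(-1.65) = 2.24 × 10^-2 M
At equilibrium [HA] = 0.03 − 2.24 × 10^-2 = 7.60 × 10^-3 M
Ka = [H+][A-]/[HA] = (2.24 × 10^-2)² / 7.60 × 10^-3 = 6.6 × 10^-2

Ka = 6.6 × 10^-2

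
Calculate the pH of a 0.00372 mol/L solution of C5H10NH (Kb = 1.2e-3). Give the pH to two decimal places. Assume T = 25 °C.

pH = 11.20

C5H10NH + H2O ⇌ C5H10NH2+ + OH-
Let x = [OH-] at equilibrium. Kb = x²/(0.00372 − x).
x is not negligible relative to C₀; solve x² + 0.0012·x − 4.46e-06 = 0.
x = (−Kb + √(Kb² + 4·Kb·C₀))/2 = 1.60 × 10^-3 M
pOH = −log(1.60 × 10^-3) = 2.80; pH = 14.00 − 2.80 = 11.20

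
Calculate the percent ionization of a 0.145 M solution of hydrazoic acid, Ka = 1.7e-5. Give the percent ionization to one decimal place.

1.1%

HN3 ⇌ N3- + H+; let x = [H+] at equilibrium.
x ≈ √(Ka·C₀) = √(1.7 × 10^-5 × 0.145) = 1.57 × 10^-3 M
Fraction ionized = 1.57 × 10^-3 / 0.145 = 0.0108 → 1.1%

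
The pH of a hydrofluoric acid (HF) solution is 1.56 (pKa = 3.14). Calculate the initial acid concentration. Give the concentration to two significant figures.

C₀ = 1.1 M

[H+] = 10^(-1.56) = 2.75 × 10^-2 M = x
Ka = 10^(−3.14) = 7.24 × 10^-4
Ka = x²/(C₀ − x) ⇒ C₀ = x + x²/Ka
C₀ = 2.75 × 10^-2 + (2.75 × 10^-2)²/(7.24 × 10^-4) = 1.07 M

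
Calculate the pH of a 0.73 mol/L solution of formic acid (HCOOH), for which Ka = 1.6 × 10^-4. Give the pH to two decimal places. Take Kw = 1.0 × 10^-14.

pH = 1.97

HCOOH ⇌ HCOO- + H+
From the ICE table, Ka = x²/(0.73 − x) = 1.6 × 10^-4.
Assume x ≪ 0.73: x ≈ √(1.6 × 10^-4 × 0.73) = 1.08 × 10^-2 M
pH = −log[H+] = −log(1.08 × 10^-2) = 1.97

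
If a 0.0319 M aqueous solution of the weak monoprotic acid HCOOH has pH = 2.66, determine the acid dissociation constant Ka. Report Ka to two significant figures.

[H+] = 10^(-2.66) = 2.19 × 10^-3 M
At equilibrium [HA] = 0.0319 − 2.19 × 10^-3 = 2.97 × 10^-2 M
Ka = [H+][A-]/[HA] = (2.19 × 10^-3)² / 2.97 × 10^-2 = 1.6 × 10^-4

Ka = 1.6 × 10^-4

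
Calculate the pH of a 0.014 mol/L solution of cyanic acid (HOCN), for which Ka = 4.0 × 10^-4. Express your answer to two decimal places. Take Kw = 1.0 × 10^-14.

HOCN ⇌ OCN- + H+
From the ICE table, Ka = x²/(0.014 − x) = 4.0 × 10^-4.
The 5% rule fails; solving x² + Ka·x − Ka·C₀ = 0 exactly:
x = [−0.0004 + √(0.0004² + 2.24e-05)]/2 = 2.17 × 10^-3 M
pH = −log(2.17 × 10^-3) = 2.66

pH = 2.66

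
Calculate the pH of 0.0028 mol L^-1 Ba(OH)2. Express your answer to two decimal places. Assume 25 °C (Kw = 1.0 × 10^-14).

pH = 11.75

Ba(OH)2 is a strong base (each formula unit releases 2 OH-); [OH-] = 0.0056 M.
pOH = -log(0.0056) = 2.25
pH = 14.00 - 2.25 = 11.75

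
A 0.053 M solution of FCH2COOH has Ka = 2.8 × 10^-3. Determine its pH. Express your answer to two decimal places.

FCH2COOH ⇌ FCH2COO- + H+
From the ICE table, Ka = x²/(0.053 − x) = 2.8 × 10^-3.
x is not negligible relative to C₀; solve x² + 0.0028·x − 0.000148 = 0.
x = [−0.0028 + √(0.0028² + 0.000594)]/2 = 1.09 × 10^-2 M
pH = −log[H+] = −log(1.09 × 10^-2) = 1.96

pH = 1.96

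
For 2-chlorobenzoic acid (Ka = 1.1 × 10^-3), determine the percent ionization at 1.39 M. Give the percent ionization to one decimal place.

2.8%

ClC6H4COOH ⇌ ClC6H4COO- + H+; let x = [H+] at equilibrium.
x ≈ √(Ka·C₀) = √(1.1 × 10^-3 × 1.39) = 3.91 × 10^-2 M
% ionization = x/C₀ × 100% = 3.91 × 10^-2/1.39 × 100% = 2.8%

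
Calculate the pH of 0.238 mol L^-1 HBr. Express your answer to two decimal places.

HBr is a strong acid and dissociates completely, so [H+] = 0.238 M.
pH = -log(0.238) = 0.62

pH = 0.62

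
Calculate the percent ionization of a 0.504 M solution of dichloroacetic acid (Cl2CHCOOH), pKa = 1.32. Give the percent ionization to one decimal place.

26.4%

Cl2CHCOOH ⇌ Cl2CHCOO- + H+; let x = [H+] at equilibrium.
Ka = 10^(−1.32) = 4.79 × 10^-2
Solve x² + 0.0479x − 0.0241 = 0 → x = 1.33 × 10^-1 M
Fraction ionized = 1.33 × 10^-1 / 0.504 = 0.2639 → 26.4%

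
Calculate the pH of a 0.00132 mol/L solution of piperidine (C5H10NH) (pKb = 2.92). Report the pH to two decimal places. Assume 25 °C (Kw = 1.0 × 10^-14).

pH = 10.90

C5H10NH + H2O ⇌ C5H10NH2+ + OH-
Kb = 10^(−2.92) = 1.20 × 10^-3
Kb = [OH-]²/(0.00132 − [OH-]) = 1.20 × 10^-3
Here C₀/Kb ≈ 1.1, so the small-[OH-] approximation fails. Use the quadratic:
[OH-] = (−Kb + √(Kb² + 4·Kb·C₀))/2 = 7.94 × 10^-4 M
pOH = −log(7.94 × 10^-4) = 3.10; pH = 14.00 − 3.10 = 10.90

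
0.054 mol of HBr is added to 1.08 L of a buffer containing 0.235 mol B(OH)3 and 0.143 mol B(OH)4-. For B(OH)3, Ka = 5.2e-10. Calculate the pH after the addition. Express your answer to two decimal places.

pH = 8.77

Added H+ converts B(OH)4- to B(OH)3: B(OH)3 → 0.289 mol, B(OH)4- → 0.089 mol.
pKa = −log(5.2 × 10^-10) = 9.284
pH = pKa + log([A⁻]/[HA]) = 9.284 + log(0.089/0.289) = 9.284 -0.512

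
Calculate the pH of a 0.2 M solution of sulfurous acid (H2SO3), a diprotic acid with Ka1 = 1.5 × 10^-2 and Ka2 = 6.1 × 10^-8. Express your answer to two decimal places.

Since Ka1 ≫ Ka2, the first ionization dominates [H+].
Ka1 = x²/(0.2 − x) = 1.5 × 10^-2
Solving the quadratic: x = (−Ka1 + √(Ka1² + 4·Ka1·C₀))/2 = 4.78 × 10^-2 M
pH = −log(4.78 × 10^-2) = 1.32

pH = 1.32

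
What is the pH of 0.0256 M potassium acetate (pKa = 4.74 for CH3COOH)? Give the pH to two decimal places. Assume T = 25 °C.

pH = 8.57

CH3COO- is the conjugate base of the weak acid CH3COOH.
Ka = 10^(−4.74) = 1.82 × 10^-5
Kb = Kw/Ka = 1.0×10^-14 / 1.82 × 10^-5 = 5.49 × 10^-10
Kb = [OH-]²/(0.0256 − [OH-]) = 5.49 × 10^-10
Since Kb ≪ C₀, [OH-] ≈ √(Kb·C₀) = 3.75 × 10^-6 M.
Check: 0.015% ionized — well under 5%, approximation valid.
pOH = 5.43, so pH = 14.00 − pOH = 8.57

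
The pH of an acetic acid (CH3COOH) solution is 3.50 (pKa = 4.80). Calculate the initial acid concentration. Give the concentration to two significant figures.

[H+] = 10^(-3.50) = 3.16 × 10^-4 M = x
Ka = 10^(−4.80) = 1.58 × 10^-5
Ka = x²/(C₀ − x) ⇒ C₀ = x + x²/Ka
C₀ = 3.16 × 10^-4 + (3.16 × 10^-4)²/(1.58 × 10^-5) = 6.64 × 10^-3 M

C₀ = 6.6 × 10^-3 M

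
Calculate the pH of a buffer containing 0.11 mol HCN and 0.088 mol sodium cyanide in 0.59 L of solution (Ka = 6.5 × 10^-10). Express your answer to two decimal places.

pH = 9.09

pKa = −log(6.5 × 10^-10) = 9.187
pH = pKa + log([A⁻]/[HA]) = 9.187 + log(0.088/0.11)
pH = 9.187 + (-0.097) = 9.09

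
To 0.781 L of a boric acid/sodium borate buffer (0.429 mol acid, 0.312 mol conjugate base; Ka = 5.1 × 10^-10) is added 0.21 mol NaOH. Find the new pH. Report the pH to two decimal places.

OH- converts B(OH)3 to B(OH)4-: B(OH)3 → 0.219 mol, B(OH)4- → 0.522 mol.
pKa = −log(5.1 × 10^-10) = 9.292
Henderson–Hasselbalch with mole ratio 0.522/0.219: pH = 9.292 + (+0.377)

pH = 9.67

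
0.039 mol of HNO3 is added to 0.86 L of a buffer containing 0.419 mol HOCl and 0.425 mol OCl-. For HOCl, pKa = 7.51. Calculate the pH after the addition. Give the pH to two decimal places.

pH = 7.44

Added H+ converts OCl- to HOCl: HOCl → 0.458 mol, OCl- → 0.386 mol.
pH = pKa + log([A⁻]/[HA]) = 7.51 + log(0.386/0.458) = 7.51 -0.074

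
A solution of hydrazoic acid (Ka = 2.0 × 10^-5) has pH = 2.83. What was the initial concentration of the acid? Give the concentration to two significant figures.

C₀ = 1.1 × 10^-1 M

[H+] = 10^(-2.83) = 1.48 × 10^-3 M = x
Ka = x²/(C₀ − x) ⇒ C₀ = x + x²/Ka
C₀ = 1.48 × 10^-3 + (1.48 × 10^-3)²/(2.0 × 10^-5) = 1.11 × 10^-1 M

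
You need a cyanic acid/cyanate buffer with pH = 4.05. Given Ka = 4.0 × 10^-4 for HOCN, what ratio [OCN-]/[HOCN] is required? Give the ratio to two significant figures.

ratio = 4.5

pKa = -log(4.0 × 10^-4) = 3.398
pH = pKa + log(r) ⇒ log(r) = 4.05 − 3.398 = +0.652
r = [OCN-]/[HOCN] = 10^(+0.652) = 4.49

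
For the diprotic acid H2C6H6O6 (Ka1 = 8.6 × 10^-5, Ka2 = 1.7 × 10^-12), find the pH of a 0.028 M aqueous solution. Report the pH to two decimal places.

pH = 2.82

Ka1 ≫ Ka2, so treat the first dissociation as the only significant source of H+.
Ka1 = x²/(0.028 − x) = 8.6 × 10^-5
Solving the quadratic: x = (−Ka1 + √(Ka1² + 4·Ka1·C₀))/2 = 1.51 × 10^-3 M
pH = −log(1.51 × 10^-3) = 2.82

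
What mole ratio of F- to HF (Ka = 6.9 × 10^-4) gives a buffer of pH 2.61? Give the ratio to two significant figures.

pKa = -log(6.9 × 10^-4) = 3.161
pH = pKa + log(r) ⇒ log(r) = 2.61 − 3.161 = -0.551
r = [F-]/[HF] = 10^(-0.551) = 0.281

ratio = 0.28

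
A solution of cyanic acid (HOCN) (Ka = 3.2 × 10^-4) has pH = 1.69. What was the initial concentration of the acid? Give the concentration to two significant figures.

C₀ = 1.3 M

[H+] = 10^(-1.69) = 2.04 × 10^-2 M = x
Ka = x²/(C₀ − x) ⇒ C₀ = x + x²/Ka
C₀ = 2.04 × 10^-2 + (2.04 × 10^-2)²/(3.2 × 10^-4) = 1.32 M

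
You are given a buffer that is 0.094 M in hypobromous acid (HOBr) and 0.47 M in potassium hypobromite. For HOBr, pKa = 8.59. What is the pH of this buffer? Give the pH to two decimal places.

Henderson–Hasselbalch: pH = pKa + log([OBr-]/[HOBr]) = 8.59 + log(0.47/0.094)
pH = 8.59 + (+0.699) = 9.29

pH = 9.29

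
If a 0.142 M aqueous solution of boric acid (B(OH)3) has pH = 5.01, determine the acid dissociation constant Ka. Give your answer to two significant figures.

Ka = 6.7 × 10^-10

[H+] = 10^(-5.01) = 9.77 × 10^-6 M
At equilibrium [HA] = 0.142 − 9.77 × 10^-6 = 1.42 × 10^-1 M
Ka = [H+][A-]/[HA] = (9.77 × 10^-6)² / 1.42 × 10^-1 = 6.7 × 10^-10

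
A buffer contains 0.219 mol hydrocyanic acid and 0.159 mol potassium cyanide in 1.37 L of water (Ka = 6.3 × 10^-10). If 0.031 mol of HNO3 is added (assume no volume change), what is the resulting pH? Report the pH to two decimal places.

After neutralization: n(HCN) = 0.25 mol, n(CN-) = 0.128 mol.
pKa = −log(6.3 × 10^-10) = 9.201
Henderson–Hasselbalch with mole ratio 0.128/0.25: pH = 9.201 + (-0.291)

pH = 8.91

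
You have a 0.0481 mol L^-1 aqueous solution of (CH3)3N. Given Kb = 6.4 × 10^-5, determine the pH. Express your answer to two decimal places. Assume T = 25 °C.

pH = 11.24

(CH3)3N + H2O ⇌ (CH3)3NH+ + OH-
From the ICE table, Kb = x²/(0.0481 − x) = 6.4 × 10^-5.
Since Kb ≪ C₀, x ≈ √(Kb·C₀) = 1.75 × 10^-3 M.
Check: 3.6% ionized — well under 5%, approximation valid.
pOH = −log(1.75 × 10^-3) = 2.76; pH = 14.00 − 2.76 = 11.24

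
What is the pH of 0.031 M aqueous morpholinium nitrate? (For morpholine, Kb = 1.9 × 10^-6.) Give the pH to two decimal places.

pH = 4.89

C4H8ONH2+ is the conjugate acid of the weak base C4H8ONH.
Ka = Kw/Kb = 1.0×10^-14 / 1.9 × 10^-6 = 5.26 × 10^-9
From the ICE table, Ka = [H+]²/(0.031 − [H+]) = 5.26 × 10^-9.
Assume [H+] ≪ 0.031: [H+] ≈ √(5.26 × 10^-9 × 0.031) = 1.28 × 10^-5 M
([H+]/C₀ = 0.041% < 5%, so the approximation holds.)
pH = −log[H+] = −log(1.28 × 10^-5) = 4.89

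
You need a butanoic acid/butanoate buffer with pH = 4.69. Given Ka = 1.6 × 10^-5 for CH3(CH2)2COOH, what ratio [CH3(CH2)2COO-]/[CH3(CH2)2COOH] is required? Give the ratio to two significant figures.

ratio = 0.78

pKa = -log(1.6 × 10^-5) = 4.796
pH = pKa + log(r) ⇒ log(r) = 4.69 − 4.796 = -0.106
r = [CH3(CH2)2COO-]/[CH3(CH2)2COOH] = 10^(-0.106) = 0.783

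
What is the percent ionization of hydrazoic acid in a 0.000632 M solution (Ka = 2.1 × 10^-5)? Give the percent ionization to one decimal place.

16.6%

HN3 ⇌ N3- + H+; let x = [H+] at equilibrium.
Ka = x²/(C₀ − x); solving the quadratic gives x = 1.05 × 10^-4 M.
% ionization = x/C₀ × 100% = 1.05 × 10^-4/0.000632 × 100% = 16.6%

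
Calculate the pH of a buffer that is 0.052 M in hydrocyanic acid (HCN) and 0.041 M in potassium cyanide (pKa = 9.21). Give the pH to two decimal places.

Using pH = pKa + log([base]/[acid]) with [base]/[acid] = 0.041/0.052:
pH = 9.21 + (-0.103) = 9.11

pH = 9.11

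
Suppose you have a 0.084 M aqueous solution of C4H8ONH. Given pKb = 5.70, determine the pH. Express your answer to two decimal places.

pH = 10.61

C4H8ONH + H2O ⇌ C4H8ONH2+ + OH-
Kb = 10^(−5.70) = 2.00 × 10^-6
Kb = x²/(0.084 − x) = 2.00 × 10^-6
Since Kb ≪ C₀, x ≈ √(Kb·C₀) = 4.10 × 10^-4 M.
(x/C₀ = 0.49% < 5%, so the approximation holds.)
pOH = −log(4.10 × 10^-4) = 3.39; pH = 14.00 − 3.39 = 10.61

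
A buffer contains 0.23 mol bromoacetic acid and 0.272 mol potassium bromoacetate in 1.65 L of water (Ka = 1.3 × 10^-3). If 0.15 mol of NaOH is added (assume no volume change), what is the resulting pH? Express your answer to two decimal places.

pH = 3.61

OH- converts BrCH2COOH to BrCH2COO-: BrCH2COOH → 0.08 mol, BrCH2COO- → 0.422 mol.
pKa = −log(1.3 × 10^-3) = 2.886
pH = pKa + log([A⁻]/[HA]) = 2.886 + log(0.422/0.08) = 2.886 +0.722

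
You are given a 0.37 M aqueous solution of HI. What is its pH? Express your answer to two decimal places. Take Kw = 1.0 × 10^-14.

HI is a strong acid and dissociates completely, so [H+] = 0.37 M.
pH = -log(0.37) = 0.43

pH = 0.43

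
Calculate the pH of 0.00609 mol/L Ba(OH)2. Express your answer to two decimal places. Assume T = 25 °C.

pH = 12.09

Ba(OH)2 is a strong base (each formula unit releases 2 OH-); [OH-] = 0.0122 M.
pOH = -log(0.0122) = 1.91
pH = 14.00 - 1.91 = 12.09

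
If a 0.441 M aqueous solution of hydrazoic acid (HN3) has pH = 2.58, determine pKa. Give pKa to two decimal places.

[H+] = 10^(-2.58) = 2.63 × 10^-3 M
At equilibrium [HA] = 0.441 − 2.63 × 10^-3 = 4.38 × 10^-1 M
Ka = [H+][A-]/[HA] = (2.63 × 10^-3)² / 4.38 × 10^-1 = 1.58 × 10^-5
pKa = -log(1.58 × 10^-5) = 4.80

pKa = 4.80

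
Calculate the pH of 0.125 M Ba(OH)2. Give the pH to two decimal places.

Ba(OH)2 is a strong base (each formula unit releases 2 OH-); [OH-] = 0.25 M.
pOH = -log(0.25) = 0.60
pH = 14.00 - 0.60 = 13.40

pH = 13.40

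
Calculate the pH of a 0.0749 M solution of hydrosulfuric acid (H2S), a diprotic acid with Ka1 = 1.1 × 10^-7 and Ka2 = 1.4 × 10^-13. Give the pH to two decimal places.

Since Ka1 ≫ Ka2, the first ionization dominates [H+].
Ka1 = x²/(0.0749 − x) = 1.1 × 10^-7
x ≈ √(1.1 × 10^-7 × 0.0749) = 9.08 × 10^-5 M
pH = −log(9.08 × 10^-5) = 4.04

pH = 4.04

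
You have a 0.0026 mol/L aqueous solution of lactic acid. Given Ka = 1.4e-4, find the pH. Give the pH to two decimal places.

CH3CH(OH)COOH ⇌ CH3CH(OH)COO- + H+
Ka = [H+]²/(0.0026 − [H+]) = 1.4 × 10^-4
[H+] is not negligible relative to C₀; solve [H+]² + 0.00014·[H+] − 3.64e-07 = 0.
[H+] = [−0.00014 + √(0.00014² + 1.46e-06)]/2 = 5.37 × 10^-4 M
pH = −log[H+] = −log(5.37 × 10^-4) = 3.27

pH = 3.27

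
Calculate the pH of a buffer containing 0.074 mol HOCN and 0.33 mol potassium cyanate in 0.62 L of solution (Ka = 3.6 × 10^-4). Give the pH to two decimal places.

pH = 4.09

pKa = −log(3.6 × 10^-4) = 3.444
pH = pKa + log([A⁻]/[HA]) = 3.444 + log(0.33/0.074)
pH = 3.444 + (+0.649) = 4.09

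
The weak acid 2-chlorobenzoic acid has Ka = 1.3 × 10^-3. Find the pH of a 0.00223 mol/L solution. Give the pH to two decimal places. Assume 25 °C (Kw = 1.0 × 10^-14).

pH = 2.93

ClC6H4COOH ⇌ ClC6H4COO- + H+
Ka = x²/(0.00223 − x) = 1.3 × 10^-3
The 5% rule fails; solving x² + Ka·x − Ka·C₀ = 0 exactly:
x = (−Ka + √(Ka² + 4·Ka·C₀))/2 = 1.17 × 10^-3 M
pH = −log[H+] = −log(1.17 × 10^-3) = 2.93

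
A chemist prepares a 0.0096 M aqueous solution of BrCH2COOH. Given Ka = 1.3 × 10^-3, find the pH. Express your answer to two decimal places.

pH = 2.53

BrCH2COOH ⇌ BrCH2COO- + H+
From the ICE table, Ka = [H+]²/(0.0096 − [H+]) = 1.3 × 10^-3.
The 5% rule fails; solving [H+]² + Ka·[H+] − Ka·C₀ = 0 exactly:
[H+] = (−Ka + √(Ka² + 4·Ka·C₀))/2 = 2.94 × 10^-3 M
pH = −log(2.94 × 10^-3) = 2.53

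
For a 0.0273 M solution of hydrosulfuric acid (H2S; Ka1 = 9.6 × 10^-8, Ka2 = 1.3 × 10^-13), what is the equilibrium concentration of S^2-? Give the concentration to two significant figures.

First ionization gives [H+] ≈ [HS-] = 5.12 × 10^-5 M.
Second step: Ka2 = [H+][S^2-]/[HS-] ≈ [S^2-] (since [H+] ≈ [HS-]).
So [S^2-] ≈ Ka2.

1.3 × 10^-13 M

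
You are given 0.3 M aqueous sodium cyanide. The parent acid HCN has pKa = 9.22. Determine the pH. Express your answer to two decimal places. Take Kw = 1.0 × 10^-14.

CN- is the conjugate base of the weak acid HCN.
Ka = 10^(−9.22) = 6.03 × 10^-10
Kb = Kw/Ka = 1.0×10^-14 / 6.03 × 10^-10 = 1.66 × 10^-5
Kb = [OH-]²/(0.3 − [OH-]) = 1.66 × 10^-5
Assume [OH-] ≪ 0.3: [OH-] ≈ √(1.66 × 10^-5 × 0.3) = 2.23 × 10^-3 M
pOH = −log(2.23 × 10^-3) = 2.65; pH = 14.00 − 2.65 = 11.35

pH = 11.35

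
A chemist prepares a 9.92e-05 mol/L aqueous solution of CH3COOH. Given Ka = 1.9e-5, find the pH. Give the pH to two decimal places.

CH3COOH ⇌ CH3COO- + H+
Ka = x²/(9.92e-05 − x) = 1.9 × 10^-5
Here C₀/Ka ≈ 5.22, so the small-x approximation fails. Use the quadratic:
x = (−Ka + √(Ka² + 4·Ka·C₀))/2 = 3.49 × 10^-5 M
pH = −log(3.49 × 10^-5) = 4.46

pH = 4.46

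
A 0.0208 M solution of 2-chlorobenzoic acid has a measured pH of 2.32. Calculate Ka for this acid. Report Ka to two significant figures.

Ka = 1.4 × 10^-3

[H+] = 10^(-2.32) = 4.79 × 10^-3 M
At equilibrium [HA] = 0.0208 − 4.79 × 10^-3 = 1.60 × 10^-2 M
Ka = [H+][A-]/[HA] = (4.79 × 10^-3)² / 1.60 × 10^-2 = 1.4 × 10^-3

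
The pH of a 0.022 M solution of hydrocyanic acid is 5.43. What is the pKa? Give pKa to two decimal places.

[H+] = 10^(-5.43) = 3.72 × 10^-6 M
At equilibrium [HA] = 0.022 − 3.72 × 10^-6 = 2.20 × 10^-2 M
Ka = [H+][A-]/[HA] = (3.72 × 10^-6)² / 2.20 × 10^-2 = 6.29 × 10^-10
pKa = -log(6.29 × 10^-10) = 9.20

pKa = 9.20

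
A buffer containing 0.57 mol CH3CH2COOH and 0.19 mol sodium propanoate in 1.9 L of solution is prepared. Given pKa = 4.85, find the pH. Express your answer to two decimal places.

pH = 4.37

pH = pKa + log([A⁻]/[HA]) = 4.85 + log(0.19/0.57)
pH = 4.85 + (-0.477) = 4.37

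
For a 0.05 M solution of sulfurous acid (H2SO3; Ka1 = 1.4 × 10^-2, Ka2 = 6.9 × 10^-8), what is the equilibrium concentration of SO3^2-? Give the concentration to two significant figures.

First ionization gives [H+] ≈ [HSO3-] = 2.04 × 10^-2 M.
Second step: Ka2 = [H+][SO3^2-]/[HSO3-] ≈ [SO3^2-] (since [H+] ≈ [HSO3-]).
So [SO3^2-] ≈ Ka2.

6.9 × 10^-8 M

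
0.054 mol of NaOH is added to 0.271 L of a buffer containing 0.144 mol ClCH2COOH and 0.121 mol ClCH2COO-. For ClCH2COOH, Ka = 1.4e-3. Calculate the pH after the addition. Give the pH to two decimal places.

After neutralization: n(ClCH2COOH) = 0.09 mol, n(ClCH2COO-) = 0.175 mol.
pKa = −log(1.4 × 10^-3) = 2.854
Henderson–Hasselbalch with mole ratio 0.175/0.09: pH = 2.854 + (+0.289)

pH = 3.14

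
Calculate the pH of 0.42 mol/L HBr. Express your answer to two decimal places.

pH = 0.38

HBr is a strong acid and dissociates completely, so [H+] = 0.42 M.
pH = -log(0.42) = 0.38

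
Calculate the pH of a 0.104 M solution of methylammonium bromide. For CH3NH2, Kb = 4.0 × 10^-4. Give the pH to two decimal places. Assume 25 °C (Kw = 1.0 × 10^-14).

CH3NH3+ is the conjugate acid of the weak base CH3NH2.
Ka = Kw/Kb = 1.0×10^-14 / 4.0 × 10^-4 = 2.50 × 10^-11
Let x = [H+] at equilibrium. Ka = x²/(0.104 − x).
Neglecting x in the denominator: x = √(2.50 × 10^-11 × 0.104) = 1.61 × 10^-6 M
pH = −log[H+] = −log(1.61 × 10^-6) = 5.79

pH = 5.79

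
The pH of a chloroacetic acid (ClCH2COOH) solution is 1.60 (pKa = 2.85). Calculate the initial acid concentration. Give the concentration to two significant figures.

[H+] = 10^(-1.60) = 2.51 × 10^-2 M = x
Ka = 10^(−2.85) = 1.41 × 10^-3
Ka = x²/(C₀ − x) ⇒ C₀ = x + x²/Ka
C₀ = 2.51 × 10^-2 + (2.51 × 10^-2)²/(1.41 × 10^-3) = 4.72 × 10^-1 M

C₀ = 4.7 × 10^-1 M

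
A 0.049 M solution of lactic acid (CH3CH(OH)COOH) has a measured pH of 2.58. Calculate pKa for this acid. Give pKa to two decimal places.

pKa = 3.83

[H+] = 10^(-2.58) = 2.63 × 10^-3 M
At equilibrium [HA] = 0.049 − 2.63 × 10^-3 = 4.64 × 10^-2 M
Ka = [H+][A-]/[HA] = (2.63 × 10^-3)² / 4.64 × 10^-2 = 1.49 × 10^-4
pKa = -log(1.49 × 10^-4) = 3.83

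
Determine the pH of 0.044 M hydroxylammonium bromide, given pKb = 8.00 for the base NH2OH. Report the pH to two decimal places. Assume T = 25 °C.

NH3OH+ is the conjugate acid of the weak base NH2OH.
Kb = 10^(−8.00) = 1.00 × 10^-8
Ka = Kw/Kb = 1.0×10^-14 / 1.00 × 10^-8 = 1.00 × 10^-6
From the ICE table, Ka = [H+]²/(0.044 − [H+]) = 1.00 × 10^-6.
Since Ka ≪ C₀, [H+] ≈ √(Ka·C₀) = 2.10 × 10^-4 M.
Check: 0.48% ionized — well under 5%, approximation valid.
pH = −log[H+] = −log(2.10 × 10^-4) = 3.68

pH = 3.68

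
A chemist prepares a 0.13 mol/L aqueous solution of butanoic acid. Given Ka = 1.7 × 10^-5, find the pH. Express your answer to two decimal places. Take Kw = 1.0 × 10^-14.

CH3(CH2)2COOH ⇌ CH3(CH2)2COO- + H+
Ka = x²/(0.13 − x) = 1.7 × 10^-5
Since Ka ≪ C₀, x ≈ √(Ka·C₀) = 1.49 × 10^-3 M.
Check: 1.1% ionized — well under 5%, approximation valid.
pH = −log(1.49 × 10^-3) = 2.83

pH = 2.83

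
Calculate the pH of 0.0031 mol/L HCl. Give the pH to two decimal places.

HCl is a strong acid and dissociates completely, so [H+] = 0.0031 M.
pH = -log(0.0031) = 2.51

pH = 2.51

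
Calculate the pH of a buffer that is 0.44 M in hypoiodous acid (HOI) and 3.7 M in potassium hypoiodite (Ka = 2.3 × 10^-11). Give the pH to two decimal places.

pKa = −log(2.3 × 10^-11) = 10.638
pH = pKa + log([A⁻]/[HA]) = 10.638 + log(3.7/0.44)
pH = 10.638 + (+0.925) = 11.56

pH = 11.56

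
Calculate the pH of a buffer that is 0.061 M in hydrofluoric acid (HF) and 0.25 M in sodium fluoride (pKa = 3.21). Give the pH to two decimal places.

Using pH = pKa + log([base]/[acid]) with [base]/[acid] = 0.25/0.061:
pH = 3.21 + (+0.613) = 3.82

pH = 3.82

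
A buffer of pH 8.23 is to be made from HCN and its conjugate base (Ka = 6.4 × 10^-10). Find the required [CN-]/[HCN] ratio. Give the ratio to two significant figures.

ratio = 0.11

pKa = -log(6.4 × 10^-10) = 9.194
pH = pKa + log(r) ⇒ log(r) = 8.23 − 9.194 = -0.964
r = [CN-]/[HCN] = 10^(-0.964) = 0.109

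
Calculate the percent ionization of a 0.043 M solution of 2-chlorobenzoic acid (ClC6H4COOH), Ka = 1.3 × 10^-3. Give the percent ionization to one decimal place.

ClC6H4COOH ⇌ ClC6H4COO- + H+; let x = [H+] at equilibrium.
Ka = x²/(C₀ − x); solving the quadratic gives x = 6.85 × 10^-3 M.
Fraction ionized = 6.85 × 10^-3 / 0.043 = 0.1593 → 15.9%

15.9%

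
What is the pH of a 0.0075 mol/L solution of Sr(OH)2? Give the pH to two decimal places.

pH = 12.18

Sr(OH)2 is a strong base (each formula unit releases 2 OH-); [OH-] = 0.015 M.
pOH = -log(0.015) = 1.82
pH = 14.00 - 1.82 = 12.18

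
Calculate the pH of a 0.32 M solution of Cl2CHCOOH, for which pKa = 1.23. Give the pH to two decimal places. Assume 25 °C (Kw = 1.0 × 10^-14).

pH = 0.95

Cl2CHCOOH ⇌ Cl2CHCOO- + H+
Ka = 10^(−1.23) = 5.89 × 10^-2
Ka = [H+]²/(0.32 − [H+]) = 5.89 × 10^-2
The 5% rule fails; solving [H+]² + Ka·[H+] − Ka·C₀ = 0 exactly:
[H+] = [−0.0589 + √(0.0589² + 0.0754)]/2 = 1.11 × 10^-1 M
pH = −log[H+] = −log(1.11 × 10^-1) = 0.95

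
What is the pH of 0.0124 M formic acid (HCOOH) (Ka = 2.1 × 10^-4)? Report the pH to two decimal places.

pH = 2.82

HCOOH ⇌ HCOO- + H+
Ka = [H+]²/(0.0124 − [H+]) = 2.1 × 10^-4
Here C₀/Ka ≈ 59, so the small-[H+] approximation fails. Use the quadratic:
[H+] = (−Ka + √(Ka² + 4·Ka·C₀))/2 = 1.51 × 10^-3 M
pH = −log[H+] = −log(1.51 × 10^-3) = 2.82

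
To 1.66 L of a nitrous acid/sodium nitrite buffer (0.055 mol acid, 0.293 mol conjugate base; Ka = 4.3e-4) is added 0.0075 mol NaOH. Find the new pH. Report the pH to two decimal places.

pH = 4.17

After neutralization: n(HNO2) = 0.0475 mol, n(NO2-) = 0.3 mol.
pKa = −log(4.3 × 10^-4) = 3.367
pH = pKa + log([A⁻]/[HA]) = 3.367 + log(0.3/0.0475) = 3.367 +0.800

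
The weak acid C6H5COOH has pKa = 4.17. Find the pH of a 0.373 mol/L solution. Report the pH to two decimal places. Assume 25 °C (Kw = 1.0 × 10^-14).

C6H5COOH ⇌ C6H5COO- + H+
Ka = 10^(−4.17) = 6.76 × 10^-5
Ka = x²/(0.373 − x) = 6.76 × 10^-5
Assume x ≪ 0.373: x ≈ √(6.76 × 10^-5 × 0.373) = 5.02 × 10^-3 M
pH = −log[H+] = −log(5.02 × 10^-3) = 2.30

pH = 2.30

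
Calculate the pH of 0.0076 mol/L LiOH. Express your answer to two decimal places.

LiOH is a strong base; [OH-] = 0.0076 M.
pOH = -log(0.0076) = 2.12
pH = 14.00 - 2.12 = 11.88

pH = 11.88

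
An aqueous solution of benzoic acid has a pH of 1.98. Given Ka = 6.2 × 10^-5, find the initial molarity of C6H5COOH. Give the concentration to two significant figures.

C₀ = 1.8 M

[H+] = 10^(-1.98) = 1.05 × 10^-2 M = x
Ka = x²/(C₀ − x) ⇒ C₀ = x + x²/Ka
C₀ = 1.05 × 10^-2 + (1.05 × 10^-2)²/(6.2 × 10^-5) = 1.79 M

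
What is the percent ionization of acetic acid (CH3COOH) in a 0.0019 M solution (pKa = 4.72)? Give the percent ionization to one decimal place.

CH3COOH ⇌ CH3COO- + H+; let x = [H+] at equilibrium.
Ka = 10^(−4.72) = 1.91 × 10^-5
Solve x² + 1.91e-05x − 3.63e-08 = 0 → x = 1.81 × 10^-4 M
Fraction ionized = 1.81 × 10^-4 / 0.0019 = 0.0953 → 9.5%

9.5%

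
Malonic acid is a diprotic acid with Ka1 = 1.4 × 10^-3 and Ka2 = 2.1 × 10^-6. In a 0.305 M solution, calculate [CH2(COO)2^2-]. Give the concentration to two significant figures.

2.1 × 10^-6 M

First ionization gives [H+] ≈ [CH2(COOH)COO-] = 2.00 × 10^-2 M.
Second step: Ka2 = [H+][CH2(COO)2^2-]/[CH2(COOH)COO-] ≈ [CH2(COO)2^2-] (since [H+] ≈ [CH2(COOH)COO-]).
So [CH2(COO)2^2-] ≈ Ka2.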